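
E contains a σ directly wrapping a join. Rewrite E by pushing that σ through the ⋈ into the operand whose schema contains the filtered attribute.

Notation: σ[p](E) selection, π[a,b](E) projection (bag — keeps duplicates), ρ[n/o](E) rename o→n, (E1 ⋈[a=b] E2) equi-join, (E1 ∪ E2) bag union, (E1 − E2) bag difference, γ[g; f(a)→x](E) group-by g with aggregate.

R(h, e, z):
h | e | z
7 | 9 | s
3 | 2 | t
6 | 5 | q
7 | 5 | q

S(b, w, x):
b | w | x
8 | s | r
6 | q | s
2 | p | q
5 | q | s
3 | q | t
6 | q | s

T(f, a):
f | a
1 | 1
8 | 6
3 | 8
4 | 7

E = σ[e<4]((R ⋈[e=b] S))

σ filters on e, owned by the left side.
E' = (σ[e<4](R) ⋈[e=b] S)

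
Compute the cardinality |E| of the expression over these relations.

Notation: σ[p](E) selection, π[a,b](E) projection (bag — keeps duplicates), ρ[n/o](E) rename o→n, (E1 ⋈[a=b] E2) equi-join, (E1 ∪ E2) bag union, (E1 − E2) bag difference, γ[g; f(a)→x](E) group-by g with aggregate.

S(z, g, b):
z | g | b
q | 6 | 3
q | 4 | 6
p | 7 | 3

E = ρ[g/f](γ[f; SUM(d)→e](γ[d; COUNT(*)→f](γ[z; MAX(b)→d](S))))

Subexpression sizes:
  S → 3
  γ[z; MAX(b)→d](S) → 2
  γ[d; COUNT(*)→f](γ[z; MAX(b)→d](S)) → 2
  γ[f; SUM(d)→e](γ[d; COUNT(*)→f](γ[z; MAX(b)→d](S))) → 1
  ρ[g/f](γ[f; SUM(d)→e](γ[d; COUNT(*)→f](γ[z; MAX(b)→d](S)))) → 1

|E| = 1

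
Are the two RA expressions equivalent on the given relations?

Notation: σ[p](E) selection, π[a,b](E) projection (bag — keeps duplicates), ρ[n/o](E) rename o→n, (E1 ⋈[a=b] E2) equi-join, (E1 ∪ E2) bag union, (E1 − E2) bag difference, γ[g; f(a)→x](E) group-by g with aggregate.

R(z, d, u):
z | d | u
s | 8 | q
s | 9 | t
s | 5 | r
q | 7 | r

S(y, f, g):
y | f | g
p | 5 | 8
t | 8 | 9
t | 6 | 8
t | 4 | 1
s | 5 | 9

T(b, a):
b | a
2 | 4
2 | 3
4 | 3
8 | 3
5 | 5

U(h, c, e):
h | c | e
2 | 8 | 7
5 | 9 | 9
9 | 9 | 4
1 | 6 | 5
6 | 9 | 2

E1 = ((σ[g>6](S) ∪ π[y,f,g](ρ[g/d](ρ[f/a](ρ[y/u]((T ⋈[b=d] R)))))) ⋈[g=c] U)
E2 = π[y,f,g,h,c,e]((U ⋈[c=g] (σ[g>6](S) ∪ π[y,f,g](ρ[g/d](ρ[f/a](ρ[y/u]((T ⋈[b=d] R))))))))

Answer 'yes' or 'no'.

E1 row counts bottom-up:
  S → 5
  σ[g>6](S) → 4
  T → 5
  R → 4
  (T ⋈[b=d] R) → 2
  ρ[y/u]((T ⋈[b=d] R)) → 2
  ρ[f/a](ρ[y/u]((T ⋈[b=d] R))) → 2
  ρ[g/d](ρ[f/a](ρ[y/u]((T ⋈[b=d] R)))) → 2
  π[y,f,g](ρ[g/d](ρ[f/a](ρ[y/u]((T ⋈[b=d] R))))) → 2
  (σ[g>6](S) ∪ π[y,f,g](ρ[g/d](ρ[f/a](ρ[y/u]((T ⋈[b=d] R)))))) → 6
  U → 5
  ((σ[g>6](S) ∪ π[y,f,g](ρ[g/d](ρ[f/a](ρ[y/u]((T ⋈[b=d] R)))))) ⋈[g=c] U) → 9
E2 row counts bottom-up:
  U → 5
  S → 5
  σ[g>6](S) → 4
  T → 5
  R → 4
  (T ⋈[b=d] R) → 2
  ρ[y/u]((T ⋈[b=d] R)) → 2
  ρ[f/a](ρ[y/u]((T ⋈[b=d] R))) → 2
  ρ[g/d](ρ[f/a](ρ[y/u]((T ⋈[b=d] R)))) → 2
  π[y,f,g](ρ[g/d](ρ[f/a](ρ[y/u]((T ⋈[b=d] R))))) → 2
  (σ[g>6](S) ∪ π[y,f,g](ρ[g/d](ρ[f/a](ρ[y/u]((T ⋈[b=d] R)))))) → 6
  (U ⋈[c=g] (σ[g>6](S) ∪ π[y,f,g](ρ[g/d](ρ[f/a](ρ[y/u]((T ⋈[b=d] R))))))) → 9
  π[y,f,g,h,c,e]((U ⋈[c=g] (σ[g>6](S) ∪ π[y,f,g](ρ[g/d](ρ[f/a](ρ[y/u]((T ⋈[b=d] R)))))))) → 9

E1 and E2 produce the same multiset:
y | f | g | h | c | e
p | 5 | 8 | 2 | 8 | 7
q | 3 | 8 | 2 | 8 | 7
s | 5 | 9 | 5 | 9 | 9
s | 5 | 9 | 6 | 9 | 2
s | 5 | 9 | 9 | 9 | 4
t | 6 | 8 | 2 | 8 | 7
t | 8 | 9 | 5 | 9 | 9
t | 8 | 9 | 6 | 9 | 2
t | 8 | 9 | 9 | 9 | 4

yes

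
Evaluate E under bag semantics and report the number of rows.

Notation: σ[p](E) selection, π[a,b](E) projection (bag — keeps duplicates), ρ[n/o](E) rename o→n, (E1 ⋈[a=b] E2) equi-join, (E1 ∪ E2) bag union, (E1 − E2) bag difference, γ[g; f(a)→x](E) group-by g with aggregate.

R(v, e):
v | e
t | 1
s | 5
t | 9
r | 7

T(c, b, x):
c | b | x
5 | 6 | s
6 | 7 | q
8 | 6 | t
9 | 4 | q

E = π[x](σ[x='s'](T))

Per-node cardinality:
  T → 4
  σ[x='s'](T) → 1
  π[x](σ[x='s'](T)) → 1

|E| = 1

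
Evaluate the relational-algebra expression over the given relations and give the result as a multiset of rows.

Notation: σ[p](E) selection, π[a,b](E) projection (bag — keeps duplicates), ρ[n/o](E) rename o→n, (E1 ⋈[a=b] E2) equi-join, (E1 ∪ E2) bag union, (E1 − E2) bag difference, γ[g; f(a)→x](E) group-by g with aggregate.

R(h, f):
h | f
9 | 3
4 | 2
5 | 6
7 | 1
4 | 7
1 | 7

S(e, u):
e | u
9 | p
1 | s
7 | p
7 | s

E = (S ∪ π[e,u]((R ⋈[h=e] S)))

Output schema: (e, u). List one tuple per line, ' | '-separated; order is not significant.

Per-node cardinality:
  S → 4
  R → 6
  S → 4
  (R ⋈[h=e] S) → 4
  π[e,u]((R ⋈[h=e] S)) → 4
  (S ∪ π[e,u]((R ⋈[h=e] S))) → 8

== RESULT ==
e | u
1 | s
1 | s
7 | p
7 | p
7 | s
7 | s
9 | p
9 | p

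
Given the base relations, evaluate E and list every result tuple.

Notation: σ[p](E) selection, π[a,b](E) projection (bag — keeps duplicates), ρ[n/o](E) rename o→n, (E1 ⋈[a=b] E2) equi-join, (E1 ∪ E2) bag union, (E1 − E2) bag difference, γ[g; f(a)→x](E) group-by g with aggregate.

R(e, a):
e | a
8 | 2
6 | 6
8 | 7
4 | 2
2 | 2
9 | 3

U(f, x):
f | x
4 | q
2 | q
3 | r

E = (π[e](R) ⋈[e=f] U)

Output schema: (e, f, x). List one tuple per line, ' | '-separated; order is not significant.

Subexpression sizes:
  R → 6
  π[e](R) → 6
  U → 3
  (π[e](R) ⋈[e=f] U) → 2

== RESULT ==
e | f | x
2 | 2 | q
4 | 4 | q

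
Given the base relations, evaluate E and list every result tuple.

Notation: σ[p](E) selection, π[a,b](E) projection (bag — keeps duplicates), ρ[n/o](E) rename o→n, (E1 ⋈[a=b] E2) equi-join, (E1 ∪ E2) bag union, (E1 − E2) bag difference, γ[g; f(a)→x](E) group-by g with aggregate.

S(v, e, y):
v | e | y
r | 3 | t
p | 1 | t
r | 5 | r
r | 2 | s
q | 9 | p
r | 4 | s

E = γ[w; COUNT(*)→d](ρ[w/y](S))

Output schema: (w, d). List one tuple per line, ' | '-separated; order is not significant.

Subexpression sizes:
  S → 6
  ρ[w/y](S) → 6
  γ[w; COUNT(*)→d](ρ[w/y](S)) → 4

== RESULT ==
w | d
p | 1
r | 1
s | 2
t | 2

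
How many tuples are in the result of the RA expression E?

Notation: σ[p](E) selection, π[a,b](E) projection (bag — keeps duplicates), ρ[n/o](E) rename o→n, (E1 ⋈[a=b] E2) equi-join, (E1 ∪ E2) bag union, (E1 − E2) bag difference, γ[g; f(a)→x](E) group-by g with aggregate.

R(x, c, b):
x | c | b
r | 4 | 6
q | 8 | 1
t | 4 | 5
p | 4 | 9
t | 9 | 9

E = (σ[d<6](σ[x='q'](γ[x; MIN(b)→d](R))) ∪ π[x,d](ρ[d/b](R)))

Stepwise |·|:
  R → 5
  γ[x; MIN(b)→d](R) → 4
  σ[x='q'](γ[x; MIN(b)→d](R)) → 1
  σ[d<6](σ[x='q'](γ[x; MIN(b)→d](R))) → 1
  R → 5
  ρ[d/b](R) → 5
  π[x,d](ρ[d/b](R)) → 5
  (σ[d<6](σ[x='q'](γ[x; MIN(b)→d](R))) ∪ π[x,d](ρ[d/b](R))) → 6

|E| = 6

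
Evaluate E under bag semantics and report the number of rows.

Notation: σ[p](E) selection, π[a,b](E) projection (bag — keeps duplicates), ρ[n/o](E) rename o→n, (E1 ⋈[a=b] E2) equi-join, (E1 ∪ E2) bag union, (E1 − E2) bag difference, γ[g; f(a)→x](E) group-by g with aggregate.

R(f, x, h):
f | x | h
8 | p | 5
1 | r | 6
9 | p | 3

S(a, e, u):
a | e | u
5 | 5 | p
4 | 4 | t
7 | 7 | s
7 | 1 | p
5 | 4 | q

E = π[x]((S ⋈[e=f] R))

Subexpression sizes:
  S → 5
  R → 3
  (S ⋈[e=f] R) → 1
  π[x]((S ⋈[e=f] R)) → 1

|E| = 1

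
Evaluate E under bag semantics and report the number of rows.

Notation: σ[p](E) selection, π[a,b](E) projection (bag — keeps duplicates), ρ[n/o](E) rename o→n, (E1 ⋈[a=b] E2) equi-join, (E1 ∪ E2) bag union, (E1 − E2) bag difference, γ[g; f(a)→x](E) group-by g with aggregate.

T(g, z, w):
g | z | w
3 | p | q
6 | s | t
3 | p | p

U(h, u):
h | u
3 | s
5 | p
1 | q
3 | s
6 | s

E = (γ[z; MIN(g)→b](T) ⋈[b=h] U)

Per-node cardinality:
  T → 3
  γ[z; MIN(g)→b](T) → 2
  U → 5
  (γ[z; MIN(g)→b](T) ⋈[b=h] U) → 3

|E| = 3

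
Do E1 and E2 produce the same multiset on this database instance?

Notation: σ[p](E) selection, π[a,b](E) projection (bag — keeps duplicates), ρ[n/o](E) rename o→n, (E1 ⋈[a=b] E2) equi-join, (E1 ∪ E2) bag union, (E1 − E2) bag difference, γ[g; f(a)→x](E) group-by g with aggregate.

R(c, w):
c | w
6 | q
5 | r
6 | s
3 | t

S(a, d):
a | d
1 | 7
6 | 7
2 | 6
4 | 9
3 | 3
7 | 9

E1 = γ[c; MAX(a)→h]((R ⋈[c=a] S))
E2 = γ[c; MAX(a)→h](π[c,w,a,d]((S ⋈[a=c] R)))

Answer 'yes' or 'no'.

E1 subexpression sizes:
  R → 4
  S → 6
  (R ⋈[c=a] S) → 3
  γ[c; MAX(a)→h]((R ⋈[c=a] S)) → 2
E2 subexpression sizes:
  S → 6
  R → 4
  (S ⋈[a=c] R) → 3
  π[c,w,a,d]((S ⋈[a=c] R)) → 3
  γ[c; MAX(a)→h](π[c,w,a,d]((S ⋈[a=c] R))) → 2

E1 and E2 produce the same multiset:
c | h
3 | 3
6 | 6

yes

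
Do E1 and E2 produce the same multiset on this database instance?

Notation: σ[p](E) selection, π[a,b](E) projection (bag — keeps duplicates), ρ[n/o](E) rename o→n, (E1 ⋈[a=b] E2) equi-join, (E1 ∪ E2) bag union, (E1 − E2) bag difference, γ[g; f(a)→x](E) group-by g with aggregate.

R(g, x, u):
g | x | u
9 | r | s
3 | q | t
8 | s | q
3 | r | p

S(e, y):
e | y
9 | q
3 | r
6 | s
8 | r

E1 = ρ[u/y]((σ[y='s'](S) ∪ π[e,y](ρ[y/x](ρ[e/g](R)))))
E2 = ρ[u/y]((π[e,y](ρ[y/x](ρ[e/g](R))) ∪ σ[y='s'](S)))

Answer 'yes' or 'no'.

E1 subexpression sizes:
  S → 4
  σ[y='s'](S) → 1
  R → 4
  ρ[e/g](R) → 4
  ρ[y/x](ρ[e/g](R)) → 4
  π[e,y](ρ[y/x](ρ[e/g](R))) → 4
  (σ[y='s'](S) ∪ π[e,y](ρ[y/x](ρ[e/g](R)))) → 5
  ρ[u/y]((σ[y='s'](S) ∪ π[e,y](ρ[y/x](ρ[e/g](R))))) → 5
E2 subexpression sizes:
  R → 4
  ρ[e/g](R) → 4
  ρ[y/x](ρ[e/g](R)) → 4
  π[e,y](ρ[y/x](ρ[e/g](R))) → 4
  S → 4
  σ[y='s'](S) → 1
  (π[e,y](ρ[y/x](ρ[e/g](R))) ∪ σ[y='s'](S)) → 5
  ρ[u/y]((π[e,y](ρ[y/x](ρ[e/g](R))) ∪ σ[y='s'](S))) → 5

E1 and E2 produce the same multiset:
e | u
3 | q
3 | r
6 | s
8 | s
9 | r

yes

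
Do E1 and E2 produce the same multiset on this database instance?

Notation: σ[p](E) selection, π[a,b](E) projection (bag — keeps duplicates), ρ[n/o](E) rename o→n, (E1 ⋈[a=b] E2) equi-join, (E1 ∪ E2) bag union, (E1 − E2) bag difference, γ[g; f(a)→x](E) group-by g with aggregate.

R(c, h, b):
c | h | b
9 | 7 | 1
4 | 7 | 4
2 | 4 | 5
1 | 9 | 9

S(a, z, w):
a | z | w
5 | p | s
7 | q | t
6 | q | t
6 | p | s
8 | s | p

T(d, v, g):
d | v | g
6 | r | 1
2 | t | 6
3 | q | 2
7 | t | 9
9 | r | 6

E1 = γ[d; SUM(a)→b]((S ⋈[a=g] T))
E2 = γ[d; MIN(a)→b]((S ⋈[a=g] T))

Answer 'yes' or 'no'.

E1 per-node cardinality:
  S → 5
  T → 5
  (S ⋈[a=g] T) → 4
  γ[d; SUM(a)→b]((S ⋈[a=g] T)) → 2
E2 per-node cardinality:
  S → 5
  T → 5
  (S ⋈[a=g] T) → 4
  γ[d; MIN(a)→b]((S ⋈[a=g] T)) → 2

E1 result:
d | b
2 | 12
9 | 12
E2 result:
d | b
2 | 6
9 | 6
Witness: (9, 6) appears 0× in E1 but 1× in E2.

no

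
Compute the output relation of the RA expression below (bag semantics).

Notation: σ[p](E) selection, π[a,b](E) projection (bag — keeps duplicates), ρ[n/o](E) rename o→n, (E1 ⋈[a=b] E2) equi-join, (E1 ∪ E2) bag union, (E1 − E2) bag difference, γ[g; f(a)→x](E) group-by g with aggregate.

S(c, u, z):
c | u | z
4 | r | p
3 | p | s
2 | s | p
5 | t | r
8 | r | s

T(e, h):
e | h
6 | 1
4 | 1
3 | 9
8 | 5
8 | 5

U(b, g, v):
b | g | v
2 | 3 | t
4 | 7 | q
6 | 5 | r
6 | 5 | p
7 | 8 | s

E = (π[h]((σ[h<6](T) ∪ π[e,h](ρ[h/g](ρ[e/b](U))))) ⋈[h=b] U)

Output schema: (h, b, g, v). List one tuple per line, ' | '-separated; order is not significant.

Per-node cardinality:
  T → 5
  σ[h<6](T) → 4
  U → 5
  ρ[e/b](U) → 5
  ρ[h/g](ρ[e/b](U)) → 5
  π[e,h](ρ[h/g](ρ[e/b](U))) → 5
  (σ[h<6](T) ∪ π[e,h](ρ[h/g](ρ[e/b](U)))) → 9
  π[h]((σ[h<6](T) ∪ π[e,h](ρ[h/g](ρ[e/b](U))))) → 9
  U → 5
  (π[h]((σ[h<6](T) ∪ π[e,h](ρ[h/g](ρ[e/b](U))))) ⋈[h=b] U) → 1

== RESULT ==
h | b | g | v
7 | 7 | 8 | s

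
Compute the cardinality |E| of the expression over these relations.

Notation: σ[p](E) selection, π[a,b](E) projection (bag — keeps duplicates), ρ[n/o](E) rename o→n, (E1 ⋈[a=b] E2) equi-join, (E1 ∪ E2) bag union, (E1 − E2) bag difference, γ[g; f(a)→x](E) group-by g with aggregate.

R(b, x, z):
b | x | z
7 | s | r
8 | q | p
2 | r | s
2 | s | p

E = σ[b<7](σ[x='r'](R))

Subexpression sizes:
  R → 4
  σ[x='r'](R) → 1
  σ[b<7](σ[x='r'](R)) → 1

|E| = 1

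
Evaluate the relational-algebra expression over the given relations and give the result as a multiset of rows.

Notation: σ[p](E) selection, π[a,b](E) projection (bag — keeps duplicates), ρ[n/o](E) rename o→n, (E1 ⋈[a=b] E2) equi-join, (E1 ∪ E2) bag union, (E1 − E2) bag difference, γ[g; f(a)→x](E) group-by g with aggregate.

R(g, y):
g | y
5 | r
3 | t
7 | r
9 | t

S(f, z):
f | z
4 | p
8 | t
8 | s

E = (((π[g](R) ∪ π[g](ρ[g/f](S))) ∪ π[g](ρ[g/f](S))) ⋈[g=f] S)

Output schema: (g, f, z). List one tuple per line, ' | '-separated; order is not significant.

Subexpression sizes:
  R → 4
  π[g](R) → 4
  S → 3
  ρ[g/f](S) → 3
  π[g](ρ[g/f](S)) → 3
  (π[g](R) ∪ π[g](ρ[g/f](S))) → 7
  S → 3
  ρ[g/f](S) → 3
  π[g](ρ[g/f](S)) → 3
  ((π[g](R) ∪ π[g](ρ[g/f](S))) ∪ π[g](ρ[g/f](S))) → 10
  S → 3
  (((π[g](R) ∪ π[g](ρ[g/f](S))) ∪ π[g](ρ[g/f](S))) ⋈[g=f] S) → 10

== RESULT ==
g | f | z
4 | 4 | p
4 | 4 | p
8 | 8 | s
8 | 8 | s
8 | 8 | s
8 | 8 | s
8 | 8 | t
8 | 8 | t
8 | 8 | t
8 | 8 | t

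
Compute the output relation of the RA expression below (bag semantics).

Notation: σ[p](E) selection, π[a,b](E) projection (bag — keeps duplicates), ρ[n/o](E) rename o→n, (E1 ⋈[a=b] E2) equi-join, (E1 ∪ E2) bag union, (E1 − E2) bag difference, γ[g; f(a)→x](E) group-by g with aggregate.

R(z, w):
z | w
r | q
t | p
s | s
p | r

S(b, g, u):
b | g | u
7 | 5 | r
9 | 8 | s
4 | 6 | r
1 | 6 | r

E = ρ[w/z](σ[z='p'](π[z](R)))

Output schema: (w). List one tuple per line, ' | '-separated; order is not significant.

Stepwise |·|:
  R → 4
  π[z](R) → 4
  σ[z='p'](π[z](R)) → 1
  ρ[w/z](σ[z='p'](π[z](R))) → 1

== RESULT ==
w
p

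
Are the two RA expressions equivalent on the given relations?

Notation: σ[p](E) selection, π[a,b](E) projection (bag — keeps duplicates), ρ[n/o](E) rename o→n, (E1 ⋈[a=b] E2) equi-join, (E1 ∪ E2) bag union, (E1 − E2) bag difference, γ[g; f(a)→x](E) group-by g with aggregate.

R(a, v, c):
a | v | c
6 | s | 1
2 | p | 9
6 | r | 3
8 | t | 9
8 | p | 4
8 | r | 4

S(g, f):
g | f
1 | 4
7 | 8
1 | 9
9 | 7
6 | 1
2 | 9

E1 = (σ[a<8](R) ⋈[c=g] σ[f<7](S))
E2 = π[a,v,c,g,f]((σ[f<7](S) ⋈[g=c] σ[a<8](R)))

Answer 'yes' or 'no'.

E1 subexpression sizes:
  R → 6
  σ[a<8](R) → 3
  S → 6
  σ[f<7](S) → 2
  (σ[a<8](R) ⋈[c=g] σ[f<7](S)) → 1
E2 subexpression sizes:
  S → 6
  σ[f<7](S) → 2
  R → 6
  σ[a<8](R) → 3
  (σ[f<7](S) ⋈[g=c] σ[a<8](R)) → 1
  π[a,v,c,g,f]((σ[f<7](S) ⋈[g=c] σ[a<8](R))) → 1

E1 and E2 produce the same multiset:
a | v | c | g | f
6 | s | 1 | 1 | 4

yes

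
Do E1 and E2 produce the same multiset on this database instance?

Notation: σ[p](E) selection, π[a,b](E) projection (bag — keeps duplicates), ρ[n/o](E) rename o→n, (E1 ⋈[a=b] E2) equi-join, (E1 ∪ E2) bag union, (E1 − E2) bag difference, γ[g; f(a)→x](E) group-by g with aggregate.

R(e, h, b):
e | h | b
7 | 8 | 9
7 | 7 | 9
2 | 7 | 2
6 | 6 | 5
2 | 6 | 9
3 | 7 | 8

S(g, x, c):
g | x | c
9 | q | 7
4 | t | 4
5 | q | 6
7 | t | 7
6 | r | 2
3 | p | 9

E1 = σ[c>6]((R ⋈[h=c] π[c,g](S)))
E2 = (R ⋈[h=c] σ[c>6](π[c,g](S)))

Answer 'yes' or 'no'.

E1 subexpression sizes:
  R → 6
  S → 6
  π[c,g](S) → 6
  (R ⋈[h=c] π[c,g](S)) → 8
  σ[c>6]((R ⋈[h=c] π[c,g](S))) → 6
E2 subexpression sizes:
  R → 6
  S → 6
  π[c,g](S) → 6
  σ[c>6](π[c,g](S)) → 3
  (R ⋈[h=c] σ[c>6](π[c,g](S))) → 6

E1 and E2 produce the same multiset:
e | h | b | c | g
2 | 7 | 2 | 7 | 7
2 | 7 | 2 | 7 | 9
3 | 7 | 8 | 7 | 7
3 | 7 | 8 | 7 | 9
7 | 7 | 9 | 7 | 7
7 | 7 | 9 | 7 | 9

yes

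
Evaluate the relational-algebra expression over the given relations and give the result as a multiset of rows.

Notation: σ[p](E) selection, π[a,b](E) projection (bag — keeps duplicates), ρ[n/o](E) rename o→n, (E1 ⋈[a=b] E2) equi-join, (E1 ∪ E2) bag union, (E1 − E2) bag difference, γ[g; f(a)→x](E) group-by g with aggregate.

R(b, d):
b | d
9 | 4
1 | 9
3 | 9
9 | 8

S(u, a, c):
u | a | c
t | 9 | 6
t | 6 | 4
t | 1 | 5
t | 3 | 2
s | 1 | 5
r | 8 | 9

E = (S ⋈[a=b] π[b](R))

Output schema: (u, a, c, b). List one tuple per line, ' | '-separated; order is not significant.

Subexpression sizes:
  S → 6
  R → 4
  π[b](R) → 4
  (S ⋈[a=b] π[b](R)) → 5

== RESULT ==
u | a | c | b
s | 1 | 5 | 1
t | 1 | 5 | 1
t | 3 | 2 | 3
t | 9 | 6 | 9
t | 9 | 6 | 9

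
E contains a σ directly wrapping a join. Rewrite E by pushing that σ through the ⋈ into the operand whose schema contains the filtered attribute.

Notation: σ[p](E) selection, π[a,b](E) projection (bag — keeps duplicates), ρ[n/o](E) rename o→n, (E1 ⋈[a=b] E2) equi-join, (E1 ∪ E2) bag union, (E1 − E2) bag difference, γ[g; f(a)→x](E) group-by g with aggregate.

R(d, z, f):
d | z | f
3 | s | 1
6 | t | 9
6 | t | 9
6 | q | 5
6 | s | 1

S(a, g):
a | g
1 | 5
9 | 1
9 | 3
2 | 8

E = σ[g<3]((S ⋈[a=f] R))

σ filters on g, owned by the left side.
E' = (σ[g<3](S) ⋈[a=f] R)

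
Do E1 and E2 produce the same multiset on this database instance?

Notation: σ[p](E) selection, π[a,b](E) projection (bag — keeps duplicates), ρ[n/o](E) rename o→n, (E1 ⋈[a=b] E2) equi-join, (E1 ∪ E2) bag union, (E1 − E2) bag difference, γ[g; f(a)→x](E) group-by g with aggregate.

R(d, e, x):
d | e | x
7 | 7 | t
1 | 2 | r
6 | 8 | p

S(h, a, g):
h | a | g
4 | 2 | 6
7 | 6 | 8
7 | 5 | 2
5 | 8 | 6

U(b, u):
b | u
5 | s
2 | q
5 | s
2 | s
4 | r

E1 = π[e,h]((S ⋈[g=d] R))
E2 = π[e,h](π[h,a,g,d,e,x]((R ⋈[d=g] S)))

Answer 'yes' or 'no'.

E1 row counts bottom-up:
  S → 4
  R → 3
  (S ⋈[g=d] R) → 2
  π[e,h]((S ⋈[g=d] R)) → 2
E2 row counts bottom-up:
  R → 3
  S → 4
  (R ⋈[d=g] S) → 2
  π[h,a,g,d,e,x]((R ⋈[d=g] S)) → 2
  π[e,h](π[h,a,g,d,e,x]((R ⋈[d=g] S))) → 2

E1 and E2 produce the same multiset:
e | h
8 | 4
8 | 5

yes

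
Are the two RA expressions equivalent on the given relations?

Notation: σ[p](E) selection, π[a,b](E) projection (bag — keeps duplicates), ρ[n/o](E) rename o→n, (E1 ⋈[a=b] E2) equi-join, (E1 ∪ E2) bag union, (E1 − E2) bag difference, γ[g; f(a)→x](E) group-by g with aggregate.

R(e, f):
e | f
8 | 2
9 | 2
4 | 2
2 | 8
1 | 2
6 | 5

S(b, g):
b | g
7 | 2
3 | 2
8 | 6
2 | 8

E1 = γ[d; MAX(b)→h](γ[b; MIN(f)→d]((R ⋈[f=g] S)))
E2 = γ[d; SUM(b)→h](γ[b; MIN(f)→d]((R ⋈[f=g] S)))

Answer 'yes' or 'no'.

E1 subexpression sizes:
  R → 6
  S → 4
  (R ⋈[f=g] S) → 9
  γ[b; MIN(f)→d]((R ⋈[f=g] S)) → 3
  γ[d; MAX(b)→h](γ[b; MIN(f)→d]((R ⋈[f=g] S))) → 2
E2 subexpression sizes:
  R → 6
  S → 4
  (R ⋈[f=g] S) → 9
  γ[b; MIN(f)→d]((R ⋈[f=g] S)) → 3
  γ[d; SUM(b)→h](γ[b; MIN(f)→d]((R ⋈[f=g] S))) → 2

E1 result:
d | h
2 | 7
8 | 2
E2 result:
d | h
2 | 10
8 | 2
Witness: (2, 10) appears 0× in E1 but 1× in E2.

no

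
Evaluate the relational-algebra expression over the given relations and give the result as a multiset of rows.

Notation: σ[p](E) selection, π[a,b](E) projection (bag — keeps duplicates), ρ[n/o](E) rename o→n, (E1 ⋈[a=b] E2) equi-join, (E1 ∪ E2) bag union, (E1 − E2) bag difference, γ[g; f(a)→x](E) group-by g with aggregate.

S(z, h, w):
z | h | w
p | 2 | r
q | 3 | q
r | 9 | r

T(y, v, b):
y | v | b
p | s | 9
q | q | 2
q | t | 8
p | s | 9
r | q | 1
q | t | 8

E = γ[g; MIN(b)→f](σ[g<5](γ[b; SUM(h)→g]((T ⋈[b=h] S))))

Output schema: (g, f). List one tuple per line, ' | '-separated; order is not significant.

Per-node cardinality:
  T → 6
  S → 3
  (T ⋈[b=h] S) → 3
  γ[b; SUM(h)→g]((T ⋈[b=h] S)) → 2
  σ[g<5](γ[b; SUM(h)→g]((T ⋈[b=h] S))) → 1
  γ[g; MIN(b)→f](σ[g<5](γ[b; SUM(h)→g]((T ⋈[b=h] S)))) → 1

== RESULT ==
g | f
2 | 2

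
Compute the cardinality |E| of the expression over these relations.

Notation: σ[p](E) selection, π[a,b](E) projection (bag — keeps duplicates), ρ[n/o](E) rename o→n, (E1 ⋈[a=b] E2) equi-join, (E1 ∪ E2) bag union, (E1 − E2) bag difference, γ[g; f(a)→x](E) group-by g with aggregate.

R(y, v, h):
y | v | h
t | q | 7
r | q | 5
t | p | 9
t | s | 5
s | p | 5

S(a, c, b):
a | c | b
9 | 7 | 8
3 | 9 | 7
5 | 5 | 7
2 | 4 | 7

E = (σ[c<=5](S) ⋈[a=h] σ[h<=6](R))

Row counts bottom-up:
  S → 4
  σ[c<=5](S) → 2
  R → 5
  σ[h<=6](R) → 3
  (σ[c<=5](S) ⋈[a=h] σ[h<=6](R)) → 3

|E| = 3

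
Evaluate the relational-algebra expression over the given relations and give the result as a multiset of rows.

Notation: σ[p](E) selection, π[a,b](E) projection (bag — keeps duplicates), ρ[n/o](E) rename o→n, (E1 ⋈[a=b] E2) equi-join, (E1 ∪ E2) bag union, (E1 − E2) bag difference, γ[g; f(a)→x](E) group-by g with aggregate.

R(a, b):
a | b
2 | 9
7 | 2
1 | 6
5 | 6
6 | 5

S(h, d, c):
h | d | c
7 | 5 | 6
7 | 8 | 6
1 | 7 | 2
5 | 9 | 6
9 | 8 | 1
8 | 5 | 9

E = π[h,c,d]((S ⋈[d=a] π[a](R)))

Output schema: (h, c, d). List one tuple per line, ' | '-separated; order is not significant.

Subexpression sizes:
  S → 6
  R → 5
  π[a](R) → 5
  (S ⋈[d=a] π[a](R)) → 3
  π[h,c,d]((S ⋈[d=a] π[a](R))) → 3

== RESULT ==
h | c | d
1 | 2 | 7
7 | 6 | 5
8 | 9 | 5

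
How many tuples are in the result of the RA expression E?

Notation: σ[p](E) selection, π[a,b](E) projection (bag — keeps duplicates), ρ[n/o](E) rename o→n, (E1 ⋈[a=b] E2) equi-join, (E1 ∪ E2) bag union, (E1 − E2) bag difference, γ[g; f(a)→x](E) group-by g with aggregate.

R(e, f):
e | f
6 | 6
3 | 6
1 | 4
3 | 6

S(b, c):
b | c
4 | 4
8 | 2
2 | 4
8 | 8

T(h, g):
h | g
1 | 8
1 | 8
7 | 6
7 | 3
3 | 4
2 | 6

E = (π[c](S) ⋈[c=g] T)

Subexpression sizes:
  S → 4
  π[c](S) → 4
  T → 6
  (π[c](S) ⋈[c=g] T) → 4

|E| = 4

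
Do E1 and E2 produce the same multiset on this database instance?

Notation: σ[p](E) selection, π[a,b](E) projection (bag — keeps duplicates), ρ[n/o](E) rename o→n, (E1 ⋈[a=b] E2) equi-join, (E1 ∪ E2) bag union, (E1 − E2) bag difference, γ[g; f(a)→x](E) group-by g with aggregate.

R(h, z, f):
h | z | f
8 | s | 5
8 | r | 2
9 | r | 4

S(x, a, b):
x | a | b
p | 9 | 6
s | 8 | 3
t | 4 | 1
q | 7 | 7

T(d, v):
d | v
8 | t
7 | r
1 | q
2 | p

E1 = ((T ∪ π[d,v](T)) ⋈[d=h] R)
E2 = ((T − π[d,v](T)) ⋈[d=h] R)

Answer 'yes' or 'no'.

E1 row counts bottom-up:
  T → 4
  T → 4
  π[d,v](T) → 4
  (T ∪ π[d,v](T)) → 8
  R → 3
  ((T ∪ π[d,v](T)) ⋈[d=h] R) → 4
E2 row counts bottom-up:
  T → 4
  T → 4
  π[d,v](T) → 4
  (T − π[d,v](T)) → 0
  R → 3
  ((T − π[d,v](T)) ⋈[d=h] R) → 0

E1 result:
d | v | h | z | f
8 | t | 8 | r | 2
8 | t | 8 | r | 2
8 | t | 8 | s | 5
8 | t | 8 | s | 5
E2 result:
d | v | h | z | f
(0 rows)
Witness: (8, 't', 8, 's', 5) appears 2× in E1 but 0× in E2.

no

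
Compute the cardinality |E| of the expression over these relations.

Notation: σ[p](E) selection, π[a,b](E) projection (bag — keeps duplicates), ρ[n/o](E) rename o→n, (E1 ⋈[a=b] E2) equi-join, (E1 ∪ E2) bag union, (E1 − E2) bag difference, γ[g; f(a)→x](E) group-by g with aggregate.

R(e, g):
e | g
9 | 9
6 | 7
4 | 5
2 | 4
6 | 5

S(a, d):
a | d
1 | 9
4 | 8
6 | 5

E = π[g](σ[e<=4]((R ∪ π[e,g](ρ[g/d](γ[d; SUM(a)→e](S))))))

Stepwise |·|:
  R → 5
  S → 3
  γ[d; SUM(a)→e](S) → 3
  ρ[g/d](γ[d; SUM(a)→e](S)) → 3
  π[e,g](ρ[g/d](γ[d; SUM(a)→e](S))) → 3
  (R ∪ π[e,g](ρ[g/d](γ[d; SUM(a)→e](S)))) → 8
  σ[e<=4]((R ∪ π[e,g](ρ[g/d](γ[d; SUM(a)→e](S))))) → 4
  π[g](σ[e<=4]((R ∪ π[e,g](ρ[g/d](γ[d; SUM(a)→e](S)))))) → 4

|E| = 4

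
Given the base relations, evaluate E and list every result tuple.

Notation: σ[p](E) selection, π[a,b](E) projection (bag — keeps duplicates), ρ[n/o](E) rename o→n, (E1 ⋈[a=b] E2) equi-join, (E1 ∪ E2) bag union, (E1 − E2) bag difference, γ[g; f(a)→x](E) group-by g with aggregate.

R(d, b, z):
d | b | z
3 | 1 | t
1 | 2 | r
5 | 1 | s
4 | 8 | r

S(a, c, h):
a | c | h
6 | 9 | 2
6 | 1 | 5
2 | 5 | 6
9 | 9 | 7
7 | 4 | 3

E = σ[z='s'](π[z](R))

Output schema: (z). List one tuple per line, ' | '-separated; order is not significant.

Row counts bottom-up:
  R → 4
  π[z](R) → 4
  σ[z='s'](π[z](R)) → 1

== RESULT ==
z
s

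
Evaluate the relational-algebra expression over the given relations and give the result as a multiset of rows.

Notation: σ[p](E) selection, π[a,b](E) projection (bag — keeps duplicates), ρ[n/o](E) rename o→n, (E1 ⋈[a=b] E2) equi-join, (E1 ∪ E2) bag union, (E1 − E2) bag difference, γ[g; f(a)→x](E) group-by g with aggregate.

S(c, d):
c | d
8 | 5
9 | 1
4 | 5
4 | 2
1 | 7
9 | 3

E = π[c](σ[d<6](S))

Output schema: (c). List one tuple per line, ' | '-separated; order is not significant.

Per-node cardinality:
  S → 6
  σ[d<6](S) → 5
  π[c](σ[d<6](S)) → 5

== RESULT ==
c
4
4
8
9
9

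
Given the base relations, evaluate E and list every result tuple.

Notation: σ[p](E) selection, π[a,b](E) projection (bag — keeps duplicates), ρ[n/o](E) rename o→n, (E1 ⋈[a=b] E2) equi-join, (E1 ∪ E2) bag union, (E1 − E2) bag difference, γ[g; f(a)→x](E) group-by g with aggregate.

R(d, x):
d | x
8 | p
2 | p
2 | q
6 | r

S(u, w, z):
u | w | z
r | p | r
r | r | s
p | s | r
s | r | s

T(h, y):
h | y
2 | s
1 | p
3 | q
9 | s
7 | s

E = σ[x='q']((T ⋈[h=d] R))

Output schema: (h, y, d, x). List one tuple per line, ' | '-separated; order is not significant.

Subexpression sizes:
  T → 5
  R → 4
  (T ⋈[h=d] R) → 2
  σ[x='q']((T ⋈[h=d] R)) → 1

== RESULT ==
h | y | d | x
2 | s | 2 | q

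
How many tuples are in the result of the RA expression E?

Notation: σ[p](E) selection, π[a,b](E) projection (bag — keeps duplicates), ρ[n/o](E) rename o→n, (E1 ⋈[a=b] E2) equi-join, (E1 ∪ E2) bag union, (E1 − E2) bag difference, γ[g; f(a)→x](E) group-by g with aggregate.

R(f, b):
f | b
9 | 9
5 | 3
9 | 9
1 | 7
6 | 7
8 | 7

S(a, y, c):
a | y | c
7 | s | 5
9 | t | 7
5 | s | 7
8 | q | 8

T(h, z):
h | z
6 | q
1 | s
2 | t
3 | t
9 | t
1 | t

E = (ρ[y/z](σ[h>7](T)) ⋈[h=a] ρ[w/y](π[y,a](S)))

Row counts bottom-up:
  T → 6
  σ[h>7](T) → 1
  ρ[y/z](σ[h>7](T)) → 1
  S → 4
  π[y,a](S) → 4
  ρ[w/y](π[y,a](S)) → 4
  (ρ[y/z](σ[h>7](T)) ⋈[h=a] ρ[w/y](π[y,a](S))) → 1

|E| = 1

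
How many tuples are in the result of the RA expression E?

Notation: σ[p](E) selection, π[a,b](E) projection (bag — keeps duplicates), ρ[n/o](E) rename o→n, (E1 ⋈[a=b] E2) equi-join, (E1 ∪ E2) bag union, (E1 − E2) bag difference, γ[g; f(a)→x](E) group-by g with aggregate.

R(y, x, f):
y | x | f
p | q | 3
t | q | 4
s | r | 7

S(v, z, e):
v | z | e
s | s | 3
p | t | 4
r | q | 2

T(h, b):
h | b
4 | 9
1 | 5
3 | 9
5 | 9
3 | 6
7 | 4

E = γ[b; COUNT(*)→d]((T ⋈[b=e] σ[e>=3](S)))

Stepwise |·|:
  T → 6
  S → 3
  σ[e>=3](S) → 2
  (T ⋈[b=e] σ[e>=3](S)) → 1
  γ[b; COUNT(*)→d]((T ⋈[b=e] σ[e>=3](S))) → 1

|E| = 1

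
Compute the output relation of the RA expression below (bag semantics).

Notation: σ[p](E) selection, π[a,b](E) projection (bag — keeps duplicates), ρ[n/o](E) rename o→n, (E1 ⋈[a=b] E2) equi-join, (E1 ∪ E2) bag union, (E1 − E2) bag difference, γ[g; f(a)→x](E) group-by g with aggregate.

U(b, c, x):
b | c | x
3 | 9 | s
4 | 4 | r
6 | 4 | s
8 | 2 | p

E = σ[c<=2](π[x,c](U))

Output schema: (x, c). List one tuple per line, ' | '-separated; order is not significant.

Stepwise |·|:
  U → 4
  π[x,c](U) → 4
  σ[c<=2](π[x,c](U)) → 1

== RESULT ==
x | c
p | 2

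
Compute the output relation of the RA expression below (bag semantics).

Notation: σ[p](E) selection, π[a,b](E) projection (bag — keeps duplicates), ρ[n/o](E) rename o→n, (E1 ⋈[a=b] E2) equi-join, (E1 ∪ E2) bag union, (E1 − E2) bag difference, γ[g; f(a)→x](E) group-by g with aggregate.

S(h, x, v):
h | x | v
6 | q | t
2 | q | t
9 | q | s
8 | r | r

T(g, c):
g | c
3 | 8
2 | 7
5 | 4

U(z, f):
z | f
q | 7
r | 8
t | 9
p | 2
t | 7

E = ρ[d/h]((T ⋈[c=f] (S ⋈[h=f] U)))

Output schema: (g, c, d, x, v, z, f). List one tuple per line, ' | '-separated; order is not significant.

Subexpression sizes:
  T → 3
  S → 4
  U → 5
  (S ⋈[h=f] U) → 3
  (T ⋈[c=f] (S ⋈[h=f] U)) → 1
  ρ[d/h]((T ⋈[c=f] (S ⋈[h=f] U))) → 1

== RESULT ==
g | c | d | x | v | z | f
3 | 8 | 8 | r | r | r | 8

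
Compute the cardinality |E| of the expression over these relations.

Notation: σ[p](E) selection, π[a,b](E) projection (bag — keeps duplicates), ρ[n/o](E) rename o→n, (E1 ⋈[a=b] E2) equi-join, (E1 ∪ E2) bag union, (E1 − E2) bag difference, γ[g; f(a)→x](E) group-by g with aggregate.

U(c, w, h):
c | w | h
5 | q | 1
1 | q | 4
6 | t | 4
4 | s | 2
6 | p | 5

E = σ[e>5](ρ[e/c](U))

Per-node cardinality:
  U → 5
  ρ[e/c](U) → 5
  σ[e>5](ρ[e/c](U)) → 2

|E| = 2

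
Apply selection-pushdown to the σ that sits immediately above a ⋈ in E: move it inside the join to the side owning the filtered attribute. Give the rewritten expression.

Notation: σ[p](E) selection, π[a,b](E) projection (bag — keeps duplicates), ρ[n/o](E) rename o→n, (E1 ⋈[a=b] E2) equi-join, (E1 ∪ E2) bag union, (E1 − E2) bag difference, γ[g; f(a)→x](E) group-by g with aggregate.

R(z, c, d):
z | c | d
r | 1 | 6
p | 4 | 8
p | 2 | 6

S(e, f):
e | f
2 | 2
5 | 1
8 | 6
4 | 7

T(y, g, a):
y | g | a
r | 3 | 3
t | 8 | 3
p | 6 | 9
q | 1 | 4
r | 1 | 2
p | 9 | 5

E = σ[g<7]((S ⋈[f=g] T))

σ filters on g, owned by the right side.
E' = (S ⋈[f=g] σ[g<7](T))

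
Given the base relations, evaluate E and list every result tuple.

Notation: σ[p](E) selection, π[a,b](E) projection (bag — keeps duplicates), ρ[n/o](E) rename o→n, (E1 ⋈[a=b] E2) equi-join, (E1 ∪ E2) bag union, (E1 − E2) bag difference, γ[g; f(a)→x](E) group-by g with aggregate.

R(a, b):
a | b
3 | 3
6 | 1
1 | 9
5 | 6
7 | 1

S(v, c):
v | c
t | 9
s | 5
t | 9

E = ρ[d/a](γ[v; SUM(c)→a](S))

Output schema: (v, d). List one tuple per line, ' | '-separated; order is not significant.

Per-node cardinality:
  S → 3
  γ[v; SUM(c)→a](S) → 2
  ρ[d/a](γ[v; SUM(c)→a](S)) → 2

== RESULT ==
v | d
s | 5
t | 18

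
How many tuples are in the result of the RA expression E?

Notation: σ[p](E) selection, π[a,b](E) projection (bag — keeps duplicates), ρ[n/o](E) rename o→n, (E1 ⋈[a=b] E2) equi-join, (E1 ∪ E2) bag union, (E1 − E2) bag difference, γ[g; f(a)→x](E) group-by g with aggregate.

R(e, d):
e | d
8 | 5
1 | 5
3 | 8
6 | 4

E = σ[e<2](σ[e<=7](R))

Row counts bottom-up:
  R → 4
  σ[e<=7](R) → 3
  σ[e<2](σ[e<=7](R)) → 1

|E| = 1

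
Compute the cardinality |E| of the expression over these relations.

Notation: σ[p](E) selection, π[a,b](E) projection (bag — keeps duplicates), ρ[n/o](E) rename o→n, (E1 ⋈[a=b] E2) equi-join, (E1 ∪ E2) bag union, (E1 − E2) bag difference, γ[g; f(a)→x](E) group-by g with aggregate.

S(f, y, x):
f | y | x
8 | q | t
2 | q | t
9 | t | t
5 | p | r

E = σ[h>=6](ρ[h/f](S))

Per-node cardinality:
  S → 4
  ρ[h/f](S) → 4
  σ[h>=6](ρ[h/f](S)) → 2

|E| = 2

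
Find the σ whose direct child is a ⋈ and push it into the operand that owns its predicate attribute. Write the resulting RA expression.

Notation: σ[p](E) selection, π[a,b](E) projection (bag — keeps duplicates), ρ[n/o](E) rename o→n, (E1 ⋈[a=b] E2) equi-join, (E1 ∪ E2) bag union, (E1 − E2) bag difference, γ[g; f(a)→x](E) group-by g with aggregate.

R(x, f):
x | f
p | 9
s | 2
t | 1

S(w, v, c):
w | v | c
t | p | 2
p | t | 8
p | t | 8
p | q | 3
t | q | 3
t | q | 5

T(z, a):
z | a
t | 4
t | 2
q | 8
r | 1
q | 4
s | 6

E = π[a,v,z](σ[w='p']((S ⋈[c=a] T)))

σ filters on w, owned by the left side.
E' = π[a,v,z]((σ[w='p'](S) ⋈[c=a] T))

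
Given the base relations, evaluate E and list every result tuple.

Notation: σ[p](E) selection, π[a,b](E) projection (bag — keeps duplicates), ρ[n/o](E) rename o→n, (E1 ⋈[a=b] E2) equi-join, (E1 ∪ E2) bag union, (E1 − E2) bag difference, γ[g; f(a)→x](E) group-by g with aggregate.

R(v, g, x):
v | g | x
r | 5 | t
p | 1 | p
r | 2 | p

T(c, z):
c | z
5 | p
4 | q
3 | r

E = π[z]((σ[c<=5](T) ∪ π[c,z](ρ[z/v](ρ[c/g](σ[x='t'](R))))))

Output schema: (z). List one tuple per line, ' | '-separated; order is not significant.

Subexpression sizes:
  T → 3
  σ[c<=5](T) → 3
  R → 3
  σ[x='t'](R) → 1
  ρ[c/g](σ[x='t'](R)) → 1
  ρ[z/v](ρ[c/g](σ[x='t'](R))) → 1
  π[c,z](ρ[z/v](ρ[c/g](σ[x='t'](R)))) → 1
  (σ[c<=5](T) ∪ π[c,z](ρ[z/v](ρ[c/g](σ[x='t'](R))))) → 4
  π[z]((σ[c<=5](T) ∪ π[c,z](ρ[z/v](ρ[c/g](σ[x='t'](R)))))) → 4

== RESULT ==
z
p
q
r
r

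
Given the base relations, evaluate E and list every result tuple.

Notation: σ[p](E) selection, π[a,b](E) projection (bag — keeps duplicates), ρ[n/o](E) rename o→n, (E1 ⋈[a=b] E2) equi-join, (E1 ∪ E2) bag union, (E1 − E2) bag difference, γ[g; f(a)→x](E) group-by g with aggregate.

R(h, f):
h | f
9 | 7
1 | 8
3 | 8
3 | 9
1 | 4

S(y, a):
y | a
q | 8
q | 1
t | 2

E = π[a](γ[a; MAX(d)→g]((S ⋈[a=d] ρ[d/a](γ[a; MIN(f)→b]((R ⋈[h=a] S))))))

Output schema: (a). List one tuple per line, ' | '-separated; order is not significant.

Row counts bottom-up:
  S → 3
  R → 5
  S → 3
  (R ⋈[h=a] S) → 2
  γ[a; MIN(f)→b]((R ⋈[h=a] S)) → 1
  ρ[d/a](γ[a; MIN(f)→b]((R ⋈[h=a] S))) → 1
  (S ⋈[a=d] ρ[d/a](γ[a; MIN(f)→b]((R ⋈[h=a] S)))) → 1
  γ[a; MAX(d)→g]((S ⋈[a=d] ρ[d/a](γ[a; MIN(f)→b]((R ⋈[h=a] S))))) → 1
  π[a](γ[a; MAX(d)→g]((S ⋈[a=d] ρ[d/a](γ[a; MIN(f)→b]((R ⋈[h=a] S)))))) → 1

== RESULT ==
a
1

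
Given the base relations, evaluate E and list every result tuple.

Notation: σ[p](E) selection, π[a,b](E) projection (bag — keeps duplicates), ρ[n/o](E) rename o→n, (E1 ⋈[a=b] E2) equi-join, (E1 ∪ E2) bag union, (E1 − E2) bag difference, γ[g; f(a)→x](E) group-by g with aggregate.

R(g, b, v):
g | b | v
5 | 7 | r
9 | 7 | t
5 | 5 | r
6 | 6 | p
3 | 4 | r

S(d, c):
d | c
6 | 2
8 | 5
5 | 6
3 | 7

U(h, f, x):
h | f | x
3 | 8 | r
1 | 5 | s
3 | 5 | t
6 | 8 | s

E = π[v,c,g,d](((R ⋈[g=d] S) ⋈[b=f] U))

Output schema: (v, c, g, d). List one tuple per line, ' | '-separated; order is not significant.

Per-node cardinality:
  R → 5
  S → 4
  (R ⋈[g=d] S) → 4
  U → 4
  ((R ⋈[g=d] S) ⋈[b=f] U) → 2
  π[v,c,g,d](((R ⋈[g=d] S) ⋈[b=f] U)) → 2

== RESULT ==
v | c | g | d
r | 6 | 5 | 5
r | 6 | 5 | 5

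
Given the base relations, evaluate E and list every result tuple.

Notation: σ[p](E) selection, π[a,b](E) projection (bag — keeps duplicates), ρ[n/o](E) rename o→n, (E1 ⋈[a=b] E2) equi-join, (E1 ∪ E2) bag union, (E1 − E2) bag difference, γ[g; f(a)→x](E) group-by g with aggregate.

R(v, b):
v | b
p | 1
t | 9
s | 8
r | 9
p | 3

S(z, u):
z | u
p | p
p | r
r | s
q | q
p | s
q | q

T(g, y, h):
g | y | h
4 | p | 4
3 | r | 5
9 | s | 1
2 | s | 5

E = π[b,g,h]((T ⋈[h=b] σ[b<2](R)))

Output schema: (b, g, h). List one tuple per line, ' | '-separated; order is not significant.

Stepwise |·|:
  T → 4
  R → 5
  σ[b<2](R) → 1
  (T ⋈[h=b] σ[b<2](R)) → 1
  π[b,g,h]((T ⋈[h=b] σ[b<2](R))) → 1

== RESULT ==
b | g | h
1 | 9 | 1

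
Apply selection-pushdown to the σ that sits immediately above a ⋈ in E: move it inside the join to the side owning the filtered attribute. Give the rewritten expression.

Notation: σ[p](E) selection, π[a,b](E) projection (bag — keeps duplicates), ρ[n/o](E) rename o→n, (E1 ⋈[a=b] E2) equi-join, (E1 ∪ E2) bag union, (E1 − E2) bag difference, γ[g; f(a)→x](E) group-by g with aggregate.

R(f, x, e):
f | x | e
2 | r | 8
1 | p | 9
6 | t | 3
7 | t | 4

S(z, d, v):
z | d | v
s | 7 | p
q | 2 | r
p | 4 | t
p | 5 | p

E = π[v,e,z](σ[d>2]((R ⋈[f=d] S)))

σ filters on d, owned by the right side.
E' = π[v,e,z]((R ⋈[f=d] σ[d>2](S)))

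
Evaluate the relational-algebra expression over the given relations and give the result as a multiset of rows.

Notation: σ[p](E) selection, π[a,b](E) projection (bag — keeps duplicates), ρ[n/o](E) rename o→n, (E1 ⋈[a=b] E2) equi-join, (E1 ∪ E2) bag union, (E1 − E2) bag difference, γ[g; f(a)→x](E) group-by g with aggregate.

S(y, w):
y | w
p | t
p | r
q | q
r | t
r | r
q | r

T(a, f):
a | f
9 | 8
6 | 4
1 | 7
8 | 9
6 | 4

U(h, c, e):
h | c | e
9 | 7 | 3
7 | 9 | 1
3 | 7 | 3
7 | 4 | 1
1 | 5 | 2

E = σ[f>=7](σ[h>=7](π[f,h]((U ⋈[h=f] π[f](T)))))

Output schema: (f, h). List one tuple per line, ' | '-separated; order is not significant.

Stepwise |·|:
  U → 5
  T → 5
  π[f](T) → 5
  (U ⋈[h=f] π[f](T)) → 3
  π[f,h]((U ⋈[h=f] π[f](T))) → 3
  σ[h>=7](π[f,h]((U ⋈[h=f] π[f](T)))) → 3
  σ[f>=7](σ[h>=7](π[f,h]((U ⋈[h=f] π[f](T))))) → 3

== RESULT ==
f | h
7 | 7
7 | 7
9 | 9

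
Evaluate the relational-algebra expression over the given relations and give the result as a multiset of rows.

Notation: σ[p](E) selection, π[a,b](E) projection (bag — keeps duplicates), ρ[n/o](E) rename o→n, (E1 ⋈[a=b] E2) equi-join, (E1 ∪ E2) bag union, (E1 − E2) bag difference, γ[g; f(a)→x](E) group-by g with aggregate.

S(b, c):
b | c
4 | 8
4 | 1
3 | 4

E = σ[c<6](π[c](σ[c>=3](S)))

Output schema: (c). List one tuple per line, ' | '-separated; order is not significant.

Stepwise |·|:
  S → 3
  σ[c>=3](S) → 2
  π[c](σ[c>=3](S)) → 2
  σ[c<6](π[c](σ[c>=3](S))) → 1

== RESULT ==
c
4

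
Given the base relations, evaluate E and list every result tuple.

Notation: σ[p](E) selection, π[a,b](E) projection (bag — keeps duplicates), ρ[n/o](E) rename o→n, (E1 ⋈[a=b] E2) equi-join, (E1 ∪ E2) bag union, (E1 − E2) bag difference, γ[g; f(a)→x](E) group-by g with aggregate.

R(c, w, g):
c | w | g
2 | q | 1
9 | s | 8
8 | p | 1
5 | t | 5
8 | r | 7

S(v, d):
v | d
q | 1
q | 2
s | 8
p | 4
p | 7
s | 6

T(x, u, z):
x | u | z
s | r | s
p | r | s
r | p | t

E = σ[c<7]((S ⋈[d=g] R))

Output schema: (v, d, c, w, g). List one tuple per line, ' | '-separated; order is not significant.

Row counts bottom-up:
  S → 6
  R → 5
  (S ⋈[d=g] R) → 4
  σ[c<7]((S ⋈[d=g] R)) → 1

== RESULT ==
v | d | c | w | g
q | 1 | 2 | q | 1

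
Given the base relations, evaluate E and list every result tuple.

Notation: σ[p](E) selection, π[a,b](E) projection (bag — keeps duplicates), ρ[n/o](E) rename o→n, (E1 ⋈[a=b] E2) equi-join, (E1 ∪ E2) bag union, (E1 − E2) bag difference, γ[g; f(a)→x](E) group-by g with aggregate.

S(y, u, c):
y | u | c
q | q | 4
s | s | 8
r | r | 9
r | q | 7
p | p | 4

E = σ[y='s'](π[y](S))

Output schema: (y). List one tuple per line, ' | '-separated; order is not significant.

Subexpression sizes:
  S → 5
  π[y](S) → 5
  σ[y='s'](π[y](S)) → 1

== RESULT ==
y
s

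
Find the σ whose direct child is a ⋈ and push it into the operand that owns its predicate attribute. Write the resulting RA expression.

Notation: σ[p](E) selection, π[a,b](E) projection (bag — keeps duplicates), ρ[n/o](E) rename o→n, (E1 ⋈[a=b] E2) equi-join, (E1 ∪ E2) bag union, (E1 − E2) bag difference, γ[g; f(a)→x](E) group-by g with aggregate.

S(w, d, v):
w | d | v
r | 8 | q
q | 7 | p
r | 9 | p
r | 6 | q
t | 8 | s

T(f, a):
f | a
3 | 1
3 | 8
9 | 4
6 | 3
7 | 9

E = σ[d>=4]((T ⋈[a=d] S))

σ filters on d, owned by the right side.
E' = (T ⋈[a=d] σ[d>=4](S))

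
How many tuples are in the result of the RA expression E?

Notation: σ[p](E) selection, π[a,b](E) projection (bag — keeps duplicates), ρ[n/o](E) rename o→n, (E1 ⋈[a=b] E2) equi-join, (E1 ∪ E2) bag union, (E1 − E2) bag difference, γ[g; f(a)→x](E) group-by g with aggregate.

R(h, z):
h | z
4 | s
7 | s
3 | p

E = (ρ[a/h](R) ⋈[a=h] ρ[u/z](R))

Row counts bottom-up:
  R → 3
  ρ[a/h](R) → 3
  R → 3
  ρ[u/z](R) → 3
  (ρ[a/h](R) ⋈[a=h] ρ[u/z](R)) → 3

|E| = 3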